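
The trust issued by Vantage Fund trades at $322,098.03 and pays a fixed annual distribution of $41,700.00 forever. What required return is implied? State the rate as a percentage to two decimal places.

P = C/r ⇒ r = C/P = $41,700.00/$322,098.03 = 0.129464

12.95%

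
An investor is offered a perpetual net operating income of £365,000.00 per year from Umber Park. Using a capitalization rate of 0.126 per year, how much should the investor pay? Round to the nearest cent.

£2896825.40

Level perpetuity: PV = C / r = £365,000.00 / 0.126 = £2,896,825.40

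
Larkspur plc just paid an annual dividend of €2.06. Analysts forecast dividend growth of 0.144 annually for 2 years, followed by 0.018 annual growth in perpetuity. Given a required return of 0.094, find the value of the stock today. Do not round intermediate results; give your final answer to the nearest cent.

D_1 = 2.35664
D_2 = 2.69600
Terminal value at year 2: TV = D_2×(1+g_2)/(r−g_2) = 2.74452/0.076 = 36.11216
P_0 = D_1/(1+r)^1 + D_2/(1+r)^2 + TV/(1+r)^2
    = 2.15415 + 2.25260 + 30.17302 = 34.57977

€34.58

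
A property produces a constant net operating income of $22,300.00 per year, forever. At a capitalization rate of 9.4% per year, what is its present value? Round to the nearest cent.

$237234.04

Level perpetuity: PV = C / r = $22,300.00 / 0.094 = $237,234.04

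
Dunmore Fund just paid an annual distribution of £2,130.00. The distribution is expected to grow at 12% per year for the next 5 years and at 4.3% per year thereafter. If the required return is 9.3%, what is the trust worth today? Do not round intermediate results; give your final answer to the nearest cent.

D_1 = 2385.60000
D_2 = 2671.87200
D_3 = 2992.49664
D_4 = 3351.59624
D_5 = 3753.78779
Terminal value at year 5: TV = D_5×(1+g_2)/(r−g_2) = 3915.20066/0.05 = 78304.01320
P_0 = D_1/(1+r)^1 + D_2/(1+r)^2 + D_3/(1+r)^3 + D_4/(1+r)^4 + D_5/(1+r)^5 + TV/(1+r)^5
    = 2182.61665 + 2236.53307 + 2291.78137 + 2348.39446 + 2406.40603 + 50197.62977 = 61663.36136

£61663.36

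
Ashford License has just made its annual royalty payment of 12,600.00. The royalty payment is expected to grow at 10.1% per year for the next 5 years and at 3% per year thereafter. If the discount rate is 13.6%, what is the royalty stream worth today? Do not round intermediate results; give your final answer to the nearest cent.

D_1 = 13872.60000
D_2 = 15273.73260
D_3 = 16816.37959
D_4 = 18514.83393
D_5 = 20384.83216
Terminal value at year 5: TV = D_5×(1+g_2)/(r−g_2) = 20996.37712/0.106 = 198079.02946
P_0 = D_1/(1+r)^1 + D_2/(1+r)^2 + D_3/(1+r)^3 + D_4/(1+r)^4 + D_5/(1+r)^5 + TV/(1+r)^5
    = 12211.79577 + 11835.55207 + 11470.90037 + 11117.48355 + 10774.95545 + 104700.03878 = 162110.72599

162110.73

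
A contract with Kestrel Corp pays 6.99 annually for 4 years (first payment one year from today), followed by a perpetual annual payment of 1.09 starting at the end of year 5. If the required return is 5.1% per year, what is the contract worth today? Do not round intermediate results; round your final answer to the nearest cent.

PV of 4-year annuity: 6.99 × [1 − (1+0.051)^−4] / 0.051 = 24.72873
Perpetuity value at year 4: 1.09 / 0.051 = 21.37255
PV of perpetuity: 21.37255 / (1+0.051)^4 = 17.51642
Total PV = 24.72873 + 17.51642 = 42.24515

42.25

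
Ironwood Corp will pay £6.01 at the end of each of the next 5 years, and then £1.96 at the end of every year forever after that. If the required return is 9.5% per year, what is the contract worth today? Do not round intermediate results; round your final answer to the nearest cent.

£36.18

PV of 5-year annuity: £6.01 × [1 − (1+0.095)^−5] / 0.095 = 23.07665
Perpetuity value at year 5: £1.96 / 0.095 = 20.63158
PV of perpetuity: 20.63158 / (1+0.095)^5 = 13.10575
Total PV = 23.07665 + 13.10575 = 36.18240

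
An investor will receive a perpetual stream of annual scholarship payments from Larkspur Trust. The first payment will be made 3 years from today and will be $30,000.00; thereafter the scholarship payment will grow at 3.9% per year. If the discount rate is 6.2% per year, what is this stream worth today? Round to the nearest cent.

Value at end of year 2: C₁ / (r − g) = $30,000.00 / (0.062 − 0.039) = $1,304,347.8261
Discount to today: PV = $1,304,347.8261 / (1 + 0.062)^2 = $1,304,347.8261 / 1.127844 = $1,156,496.67

$1156496.67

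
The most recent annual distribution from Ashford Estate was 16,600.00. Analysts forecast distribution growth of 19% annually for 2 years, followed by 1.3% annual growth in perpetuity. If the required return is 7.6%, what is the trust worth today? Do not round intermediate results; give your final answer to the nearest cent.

365134.86

D_1 = 19754.00000
D_2 = 23507.26000
Terminal value at year 2: TV = D_2×(1+g_2)/(r−g_2) = 23812.85438/0.063 = 377981.81556
P_0 = D_1/(1+r)^1 + D_2/(1+r)^2 + TV/(1+r)^2
    = 18358.73606 + 20303.80661 + 326472.31896 = 365134.86163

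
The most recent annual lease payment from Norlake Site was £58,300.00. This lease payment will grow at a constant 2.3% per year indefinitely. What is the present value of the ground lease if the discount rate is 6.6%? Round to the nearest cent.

D₁ = D₀ × (1 + g) = £58,300.00 × 1.023 = £59,640.9000
Growing perpetuity: P = D₁ / (r − g) = £59,640.9000 / (0.066 − 0.023) = £1,386,997.67

£1386997.67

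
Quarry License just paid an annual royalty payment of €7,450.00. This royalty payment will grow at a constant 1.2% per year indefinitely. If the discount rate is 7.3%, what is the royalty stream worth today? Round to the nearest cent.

€123596.72

D₁ = D₀ × (1 + g) = €7,450.00 × 1.012 = €7,539.4000
Growing perpetuity: P = D₁ / (r − g) = €7,539.4000 / (0.073 − 0.012) = €123,596.72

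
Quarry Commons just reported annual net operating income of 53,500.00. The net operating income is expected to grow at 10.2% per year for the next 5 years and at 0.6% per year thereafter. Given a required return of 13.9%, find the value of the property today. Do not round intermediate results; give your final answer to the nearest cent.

D_1 = 58957.00000
D_2 = 64970.61400
D_3 = 71597.61663
D_4 = 78900.57352
D_5 = 86948.43202
Terminal value at year 5: TV = D_5×(1+g_2)/(r−g_2) = 87470.12262/0.133 = 657670.09485
P_0 = D_1/(1+r)^1 + D_2/(1+r)^2 + D_3/(1+r)^3 + D_4/(1+r)^4 + D_5/(1+r)^5 + TV/(1+r)^5
    = 51762.07199 + 50080.59994 + 48453.74990 + 46879.74749 + 45356.87597 + 343075.31752 = 585608.36282

585608.36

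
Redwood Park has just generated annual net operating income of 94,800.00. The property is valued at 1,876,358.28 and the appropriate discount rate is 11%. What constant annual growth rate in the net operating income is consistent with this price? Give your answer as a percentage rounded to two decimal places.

P = D₀(1+g)/(r−g) ⇒ P(r−g) = D₀(1+g) ⇒ g(P+D₀) = P·r − D₀
g = (P·r − D₀)/(P + D₀) = (1,876,358.28×0.11 − 94,800.00) / (1,876,358.28 + 94,800.00) = 0.056616

5.66%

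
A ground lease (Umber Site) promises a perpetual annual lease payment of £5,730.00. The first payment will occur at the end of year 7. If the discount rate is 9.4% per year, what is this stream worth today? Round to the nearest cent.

Value at end of year 6: C / r = £5,730.00 / 0.094 = £60,957.4468
Discount to today: PV = £60,957.4468 / (1 + 0.094)^6 = £60,957.4468 / 1.714368 = £35,556.81

£35556.81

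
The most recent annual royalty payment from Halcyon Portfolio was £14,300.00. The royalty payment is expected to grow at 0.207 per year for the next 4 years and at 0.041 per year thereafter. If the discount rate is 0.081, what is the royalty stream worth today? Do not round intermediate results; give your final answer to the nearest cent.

D_1 = 17260.10000
D_2 = 20832.94070
D_3 = 25145.35942
D_4 = 30350.44883
Terminal value at year 4: TV = D_4×(1+g_2)/(r−g_2) = 31594.81723/0.04 = 789870.43069
P_0 = D_1/(1+r)^1 + D_2/(1+r)^2 + D_3/(1+r)^3 + D_4/(1+r)^4 + TV/(1+r)^4
    = 15966.79001 + 17827.85897 + 19905.85178 + 22226.05282 + 578433.02455 = 654359.57812

£654359.58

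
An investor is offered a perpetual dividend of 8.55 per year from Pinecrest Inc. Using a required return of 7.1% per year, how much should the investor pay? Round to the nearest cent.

120.42

Level perpetuity: PV = C / r = 8.55 / 0.071 = 120.42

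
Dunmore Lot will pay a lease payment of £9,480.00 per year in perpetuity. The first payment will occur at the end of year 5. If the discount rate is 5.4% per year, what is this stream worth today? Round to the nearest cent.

Value at end of year 4: C / r = £9,480.00 / 0.054 = £175,555.5556
Discount to today: PV = £175,555.5556 / (1 + 0.054)^4 = £175,555.5556 / 1.234134 = £142,249.95

£142249.95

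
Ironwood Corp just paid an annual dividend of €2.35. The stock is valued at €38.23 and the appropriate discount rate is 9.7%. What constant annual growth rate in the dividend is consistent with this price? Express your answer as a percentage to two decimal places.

3.35%

P = D₀(1+g)/(r−g) ⇒ P(r−g) = D₀(1+g) ⇒ g(P+D₀) = P·r − D₀
g = (P·r − D₀)/(P + D₀) = (€38.23×0.097 − €2.35) / (€38.23 + €2.35) = 0.033472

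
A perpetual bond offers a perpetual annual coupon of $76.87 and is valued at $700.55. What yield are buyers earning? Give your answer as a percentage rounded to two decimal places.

P = C/r ⇒ r = C/P = $76.87/$700.55 = 0.109728

10.97%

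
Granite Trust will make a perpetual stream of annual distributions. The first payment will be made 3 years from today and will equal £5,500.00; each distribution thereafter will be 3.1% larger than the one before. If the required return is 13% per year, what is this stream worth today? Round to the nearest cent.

£43508.15

Value at end of year 2: C₁ / (r − g) = £5,500.00 / (0.13 − 0.031) = £55,555.5556
Discount to today: PV = £55,555.5556 / (1 + 0.13)^2 = £55,555.5556 / 1.276900 = £43,508.15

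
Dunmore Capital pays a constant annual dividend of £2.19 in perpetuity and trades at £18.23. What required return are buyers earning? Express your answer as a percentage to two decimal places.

P = C/r ⇒ r = C/P = £2.19/£18.23 = 0.120132

12.01%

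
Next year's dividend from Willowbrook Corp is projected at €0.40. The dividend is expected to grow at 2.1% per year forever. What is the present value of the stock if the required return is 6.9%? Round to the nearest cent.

€8.33

Growing perpetuity: P = D₁ / (r − g) = €0.4000 / (0.069 − 0.021) = €8.33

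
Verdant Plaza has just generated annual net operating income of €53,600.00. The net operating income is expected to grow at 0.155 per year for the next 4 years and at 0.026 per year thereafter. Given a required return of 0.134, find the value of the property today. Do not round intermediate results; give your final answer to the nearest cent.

€772490.70

D_1 = 61908.00000
D_2 = 71503.74000
D_3 = 82586.81970
D_4 = 95387.77675
Terminal value at year 4: TV = D_4×(1+g_2)/(r−g_2) = 97867.85895/0.108 = 906183.87916
P_0 = D_1/(1+r)^1 + D_2/(1+r)^2 + D_3/(1+r)^3 + D_4/(1+r)^4 + TV/(1+r)^4
    = 54592.59259 + 55603.56653 + 56633.26221 + 57682.02632 + 547979.25005 = 772490.69770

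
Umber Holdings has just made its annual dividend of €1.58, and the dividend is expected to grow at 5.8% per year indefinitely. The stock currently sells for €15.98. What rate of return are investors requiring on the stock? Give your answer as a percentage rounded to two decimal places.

D₁ = €1.58 × 1.058 = €1.6716
P = D₁/(r − g) ⇒ r = D₁/P + g = €1.6716/€15.98 + 0.058 = 0.104608 + 0.058 = 0.162608

16.26%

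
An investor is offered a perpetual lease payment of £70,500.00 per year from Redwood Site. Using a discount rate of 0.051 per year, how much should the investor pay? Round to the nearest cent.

£1382352.94

Level perpetuity: PV = C / r = £70,500.00 / 0.051 = £1,382,352.94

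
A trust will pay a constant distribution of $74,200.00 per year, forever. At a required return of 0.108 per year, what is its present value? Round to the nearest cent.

Level perpetuity: PV = C / r = $74,200.00 / 0.108 = $687,037.04

$687037.04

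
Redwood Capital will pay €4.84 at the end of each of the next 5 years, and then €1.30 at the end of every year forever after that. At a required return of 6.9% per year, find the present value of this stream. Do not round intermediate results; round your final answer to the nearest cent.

PV of 5-year annuity: €4.84 × [1 − (1+0.069)^−5] / 0.069 = 19.89820
Perpetuity value at year 5: €1.30 / 0.069 = 18.84058
PV of perpetuity: 18.84058 / (1+0.069)^5 = 13.49602
Total PV = 19.89820 + 13.49602 = 33.39423

€33.39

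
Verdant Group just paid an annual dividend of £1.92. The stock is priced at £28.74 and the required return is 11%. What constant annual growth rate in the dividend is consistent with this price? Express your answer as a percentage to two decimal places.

P = D₀(1+g)/(r−g) ⇒ P(r−g) = D₀(1+g) ⇒ g(P+D₀) = P·r − D₀
g = (P·r − D₀)/(P + D₀) = (£28.74×0.11 − £1.92) / (£28.74 + £1.92) = 0.040489

4.05%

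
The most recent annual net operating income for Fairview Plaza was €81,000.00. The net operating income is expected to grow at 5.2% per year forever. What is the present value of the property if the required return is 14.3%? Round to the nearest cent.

D₁ = D₀ × (1 + g) = €81,000.00 × 1.052 = €85,212.0000
Growing perpetuity: P = D₁ / (r − g) = €85,212.0000 / (0.143 − 0.052) = €936,395.60

€936395.60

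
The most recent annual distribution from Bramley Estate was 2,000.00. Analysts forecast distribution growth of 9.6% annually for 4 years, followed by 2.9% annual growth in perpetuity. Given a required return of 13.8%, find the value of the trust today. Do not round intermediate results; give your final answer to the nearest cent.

23532.57

D_1 = 2192.00000
D_2 = 2402.43200
D_3 = 2633.06547
D_4 = 2885.83976
Terminal value at year 4: TV = D_4×(1+g_2)/(r−g_2) = 2969.52911/0.109 = 27243.38633
P_0 = D_1/(1+r)^1 + D_2/(1+r)^2 + D_3/(1+r)^3 + D_4/(1+r)^4 + TV/(1+r)^4
    = 1926.18629 + 1855.09682 + 1786.63103 + 1720.69210 + 16243.96484 = 23532.57107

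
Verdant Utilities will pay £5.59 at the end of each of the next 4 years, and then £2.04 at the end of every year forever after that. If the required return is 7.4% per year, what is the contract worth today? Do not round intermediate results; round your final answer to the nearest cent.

PV of 4-year annuity: £5.59 × [1 − (1+0.074)^−4] / 0.074 = 18.76478
Perpetuity value at year 4: £2.04 / 0.074 = 27.56757
PV of perpetuity: 27.56757 / (1+0.074)^4 = 20.71960
Total PV = 18.76478 + 20.71960 = 39.48438

£39.48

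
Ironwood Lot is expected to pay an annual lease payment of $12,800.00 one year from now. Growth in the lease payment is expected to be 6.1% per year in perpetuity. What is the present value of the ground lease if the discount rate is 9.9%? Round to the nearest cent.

$336842.11

Growing perpetuity: P = D₁ / (r − g) = $12,800.0000 / (0.099 − 0.061) = $336,842.11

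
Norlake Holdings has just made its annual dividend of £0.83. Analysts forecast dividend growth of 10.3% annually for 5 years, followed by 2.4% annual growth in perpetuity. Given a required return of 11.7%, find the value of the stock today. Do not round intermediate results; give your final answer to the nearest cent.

D_1 = 0.91549
D_2 = 1.00979
D_3 = 1.11379
D_4 = 1.22851
D_5 = 1.35505
Terminal value at year 5: TV = D_5×(1+g_2)/(r−g_2) = 1.38757/0.093 = 14.92013
P_0 = D_1/(1+r)^1 + D_2/(1+r)^2 + D_3/(1+r)^3 + D_4/(1+r)^4 + D_5/(1+r)^5 + TV/(1+r)^5
    = 0.81960 + 0.80932 + 0.79918 + 0.78916 + 0.77927 + 8.58039 = 12.57693

£12.58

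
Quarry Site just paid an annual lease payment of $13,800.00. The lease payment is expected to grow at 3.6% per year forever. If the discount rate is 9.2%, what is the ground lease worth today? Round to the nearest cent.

$255300.00

D₁ = D₀ × (1 + g) = $13,800.00 × 1.036 = $14,296.8000
Growing perpetuity: P = D₁ / (r − g) = $14,296.8000 / (0.092 − 0.036) = $255,300.00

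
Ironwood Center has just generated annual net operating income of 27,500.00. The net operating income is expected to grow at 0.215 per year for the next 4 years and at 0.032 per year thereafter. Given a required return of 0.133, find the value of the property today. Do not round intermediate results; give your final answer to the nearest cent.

502996.92

D_1 = 33412.50000
D_2 = 40596.18750
D_3 = 49324.36781
D_4 = 59929.10689
Terminal value at year 4: TV = D_4×(1+g_2)/(r−g_2) = 61846.83831/0.101 = 612344.93379
P_0 = D_1/(1+r)^1 + D_2/(1+r)^2 + D_3/(1+r)^3 + D_4/(1+r)^4 + TV/(1+r)^4
    = 29490.29126 + 31624.62832 + 33913.43637 + 36367.89513 + 371600.67108 = 502996.92216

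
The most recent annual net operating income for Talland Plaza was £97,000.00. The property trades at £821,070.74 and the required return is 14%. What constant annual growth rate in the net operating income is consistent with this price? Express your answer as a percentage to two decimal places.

P = D₀(1+g)/(r−g) ⇒ P(r−g) = D₀(1+g) ⇒ g(P+D₀) = P·r − D₀
g = (P·r − D₀)/(P + D₀) = (£821,070.74×0.14 − £97,000.00) / (£821,070.74 + £97,000.00) = 0.019552

1.96%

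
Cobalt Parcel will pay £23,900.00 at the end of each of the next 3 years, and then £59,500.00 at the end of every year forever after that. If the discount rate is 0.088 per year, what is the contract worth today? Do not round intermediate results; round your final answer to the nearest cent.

PV of 3-year annuity: £23,900.00 × [1 − (1+0.088)^−3] / 0.088 = 60714.23531
Perpetuity value at year 3: £59,500.00 / 0.088 = 676136.36364
PV of perpetuity: 676136.36364 / (1+0.088)^3 = 524985.86150
Total PV = 60714.23531 + 524985.86150 = 585700.09681

£585700.10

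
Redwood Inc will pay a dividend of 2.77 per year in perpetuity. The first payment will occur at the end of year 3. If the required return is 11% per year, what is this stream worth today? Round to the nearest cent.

Value at end of year 2: C / r = 2.77 / 0.11 = 25.1818
Discount to today: PV = 25.1818 / (1 + 0.11)^2 = 25.1818 / 1.232100 = 20.44

20.44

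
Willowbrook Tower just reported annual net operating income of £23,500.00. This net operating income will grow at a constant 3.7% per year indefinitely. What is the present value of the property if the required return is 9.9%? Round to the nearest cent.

£393056.45

D₁ = D₀ × (1 + g) = £23,500.00 × 1.037 = £24,369.5000
Growing perpetuity: P = D₁ / (r − g) = £24,369.5000 / (0.099 − 0.037) = £393,056.45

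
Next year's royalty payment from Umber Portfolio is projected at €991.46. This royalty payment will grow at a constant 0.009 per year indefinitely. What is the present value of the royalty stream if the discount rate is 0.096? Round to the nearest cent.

€11396.09

Growing perpetuity: P = D₁ / (r − g) = €991.4600 / (0.096 − 0.009) = €11,396.09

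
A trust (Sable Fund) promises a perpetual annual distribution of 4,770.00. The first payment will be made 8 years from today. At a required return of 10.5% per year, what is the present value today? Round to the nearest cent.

22583.60

Value at end of year 7: C / r = 4,770.00 / 0.105 = 45,428.5714
Discount to today: PV = 45,428.5714 / (1 + 0.105)^7 = 45,428.5714 / 2.011574 = 22,583.60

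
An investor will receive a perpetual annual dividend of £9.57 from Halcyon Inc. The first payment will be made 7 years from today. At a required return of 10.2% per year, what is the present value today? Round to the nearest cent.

Value at end of year 6: C / r = £9.57 / 0.102 = £93.8235
Discount to today: PV = £93.8235 / (1 + 0.102)^6 = £93.8235 / 1.790975 = £52.39

£52.39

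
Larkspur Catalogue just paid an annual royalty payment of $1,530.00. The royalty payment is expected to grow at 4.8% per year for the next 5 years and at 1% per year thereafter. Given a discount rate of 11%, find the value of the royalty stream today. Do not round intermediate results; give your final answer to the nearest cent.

D_1 = 1603.44000
D_2 = 1680.40512
D_3 = 1761.06457
D_4 = 1845.59566
D_5 = 1934.18426
Terminal value at year 5: TV = D_5×(1+g_2)/(r−g_2) = 1953.52610/0.1 = 19535.26099
P_0 = D_1/(1+r)^1 + D_2/(1+r)^2 + D_3/(1+r)^3 + D_4/(1+r)^4 + D_5/(1+r)^5 + TV/(1+r)^5
    = 1444.54054 + 1363.85449 + 1287.67523 + 1215.75103 + 1147.84422 + 11593.22658 = 18052.89209

$18052.89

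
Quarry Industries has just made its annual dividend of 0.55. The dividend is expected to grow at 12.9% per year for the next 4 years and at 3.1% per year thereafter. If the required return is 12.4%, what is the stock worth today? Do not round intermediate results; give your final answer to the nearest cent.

D_1 = 0.62095
D_2 = 0.70105
D_3 = 0.79149
D_4 = 0.89359
Terminal value at year 4: TV = D_4×(1+g_2)/(r−g_2) = 0.92129/0.093 = 9.90636
P_0 = D_1/(1+r)^1 + D_2/(1+r)^2 + D_3/(1+r)^3 + D_4/(1+r)^4 + TV/(1+r)^4
    = 0.55245 + 0.55490 + 0.55737 + 0.55985 + 6.20653 = 8.43111

8.43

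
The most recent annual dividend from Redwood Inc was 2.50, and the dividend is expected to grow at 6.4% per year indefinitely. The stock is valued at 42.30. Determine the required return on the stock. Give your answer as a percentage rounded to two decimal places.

D₁ = 2.50 × 1.064 = 2.6600
P = D₁/(r − g) ⇒ r = D₁/P + g = 2.6600/42.30 + 0.064 = 0.062884 + 0.064 = 0.126884

12.69%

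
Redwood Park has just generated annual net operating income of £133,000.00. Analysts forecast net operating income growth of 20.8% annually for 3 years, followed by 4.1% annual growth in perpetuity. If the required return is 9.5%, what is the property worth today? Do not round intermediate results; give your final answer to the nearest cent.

D_1 = 160664.00000
D_2 = 194082.11200
D_3 = 234451.19130
Terminal value at year 3: TV = D_3×(1+g_2)/(r−g_2) = 244063.69014/0.054 = 4519697.96554
P_0 = D_1/(1+r)^1 + D_2/(1+r)^2 + D_3/(1+r)^3 + TV/(1+r)^3
    = 146725.11416 + 161866.60995 + 178570.65281 + 3442445.36246 = 3929607.73937

£3929607.74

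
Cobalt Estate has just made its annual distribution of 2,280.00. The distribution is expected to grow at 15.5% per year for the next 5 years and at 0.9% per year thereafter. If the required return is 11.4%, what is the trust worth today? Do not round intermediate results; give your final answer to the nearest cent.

D_1 = 2633.40000
D_2 = 3041.57700
D_3 = 3513.02144
D_4 = 4057.53976
D_5 = 4686.45842
Terminal value at year 5: TV = D_5×(1+g_2)/(r−g_2) = 4728.63655/0.105 = 45034.63377
P_0 = D_1/(1+r)^1 + D_2/(1+r)^2 + D_3/(1+r)^3 + D_4/(1+r)^4 + D_5/(1+r)^5 + TV/(1+r)^5
    = 2363.91382 + 2450.91604 + 2541.12031 + 2634.64449 + 2731.61075 + 26249.47859 = 38971.68400

38971.68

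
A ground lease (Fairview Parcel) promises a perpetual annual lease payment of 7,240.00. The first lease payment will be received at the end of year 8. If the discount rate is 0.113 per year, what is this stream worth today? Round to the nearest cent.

Value at end of year 7: C / r = 7,240.00 / 0.113 = 64,070.7965
Discount to today: PV = 64,070.7965 / (1 + 0.113)^7 = 64,070.7965 / 2.115759 = 30,282.66

30282.66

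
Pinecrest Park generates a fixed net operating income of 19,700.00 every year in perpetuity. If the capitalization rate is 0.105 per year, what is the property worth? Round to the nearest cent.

Level perpetuity: PV = C / r = 19,700.00 / 0.105 = 187,619.05

187619.05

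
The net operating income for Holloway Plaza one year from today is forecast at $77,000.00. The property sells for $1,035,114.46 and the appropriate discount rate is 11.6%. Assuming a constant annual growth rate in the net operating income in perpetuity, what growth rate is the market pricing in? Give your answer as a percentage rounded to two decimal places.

4.16%

P = D₁/(r−g) ⇒ g = r − D₁/P = 0.116 − $77,000.00/$1,035,114.46 = 0.041612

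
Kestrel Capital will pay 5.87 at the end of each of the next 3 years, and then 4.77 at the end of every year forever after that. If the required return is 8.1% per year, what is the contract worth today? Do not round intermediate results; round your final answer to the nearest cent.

61.72

PV of 3-year annuity: 5.87 × [1 − (1+0.081)^−3] / 0.081 = 15.10030
Perpetuity value at year 3: 4.77 / 0.081 = 58.88889
PV of perpetuity: 58.88889 / (1+0.081)^3 = 46.61828
Total PV = 15.10030 + 46.61828 = 61.71859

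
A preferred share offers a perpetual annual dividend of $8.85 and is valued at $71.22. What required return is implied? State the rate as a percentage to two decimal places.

12.43%

P = C/r ⇒ r = C/P = $8.85/$71.22 = 0.124263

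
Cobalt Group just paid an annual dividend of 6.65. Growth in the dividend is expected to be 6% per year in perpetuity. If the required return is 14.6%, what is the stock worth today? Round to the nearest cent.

81.97

D₁ = D₀ × (1 + g) = 6.65 × 1.06 = 7.0490
Growing perpetuity: P = D₁ / (r − g) = 7.0490 / (0.146 − 0.06) = 81.97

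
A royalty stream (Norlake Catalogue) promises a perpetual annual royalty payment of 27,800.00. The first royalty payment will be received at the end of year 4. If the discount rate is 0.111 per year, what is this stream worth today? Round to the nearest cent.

Value at end of year 3: C / r = 27,800.00 / 0.111 = 250,450.4505
Discount to today: PV = 250,450.4505 / (1 + 0.111)^3 = 250,450.4505 / 1.371331 = 182,633.16

182633.16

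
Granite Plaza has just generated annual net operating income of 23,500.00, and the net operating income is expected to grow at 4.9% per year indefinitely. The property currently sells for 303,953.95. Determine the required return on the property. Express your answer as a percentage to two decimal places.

D₁ = 23,500.00 × 1.049 = 24,651.5000
P = D₁/(r − g) ⇒ r = D₁/P + g = 24,651.5000/303,953.95 + 0.049 = 0.081103 + 0.049 = 0.130103

13.01%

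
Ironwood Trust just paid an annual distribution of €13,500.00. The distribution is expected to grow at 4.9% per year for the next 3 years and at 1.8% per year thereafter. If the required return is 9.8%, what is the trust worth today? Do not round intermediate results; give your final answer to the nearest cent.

€186791.31

D_1 = 14161.50000
D_2 = 14855.41350
D_3 = 15583.32876
Terminal value at year 3: TV = D_3×(1+g_2)/(r−g_2) = 15863.82868/0.08 = 198297.85849
P_0 = D_1/(1+r)^1 + D_2/(1+r)^2 + D_3/(1+r)^3 + TV/(1+r)^3
    = 12897.54098 + 12321.96766 + 11772.08022 + 149799.72074 = 186791.30960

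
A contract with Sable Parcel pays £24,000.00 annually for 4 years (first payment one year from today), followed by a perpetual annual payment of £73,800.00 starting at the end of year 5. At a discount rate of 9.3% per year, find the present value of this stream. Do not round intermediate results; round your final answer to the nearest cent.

PV of 4-year annuity: £24,000.00 × [1 − (1+0.093)^−4] / 0.093 = 77244.02464
Perpetuity value at year 4: £73,800.00 / 0.093 = 793548.38710
PV of perpetuity: 793548.38710 / (1+0.093)^4 = 556023.01132
Total PV = 77244.02464 + 556023.01132 = 633267.03596

£633267.04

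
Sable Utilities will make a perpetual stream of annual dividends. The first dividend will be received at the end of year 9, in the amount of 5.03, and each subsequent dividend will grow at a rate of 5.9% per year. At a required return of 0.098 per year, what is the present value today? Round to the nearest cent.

Value at end of year 8: C₁ / (r − g) = 5.03 / (0.098 − 0.059) = 128.9744
Discount to today: PV = 128.9744 / (1 + 0.098)^8 = 128.9744 / 2.112607 = 61.05

61.05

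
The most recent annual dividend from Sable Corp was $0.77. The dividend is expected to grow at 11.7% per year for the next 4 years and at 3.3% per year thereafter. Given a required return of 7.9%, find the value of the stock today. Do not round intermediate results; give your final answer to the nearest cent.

D_1 = 0.86009
D_2 = 0.96072
D_3 = 1.07312
D_4 = 1.19868
Terminal value at year 4: TV = D_4×(1+g_2)/(r−g_2) = 1.23824/0.046 = 26.91819
P_0 = D_1/(1+r)^1 + D_2/(1+r)^2 + D_3/(1+r)^3 + D_4/(1+r)^4 + TV/(1+r)^4
    = 0.79712 + 0.82519 + 0.85425 + 0.88434 + 19.85913 = 23.22002

$23.22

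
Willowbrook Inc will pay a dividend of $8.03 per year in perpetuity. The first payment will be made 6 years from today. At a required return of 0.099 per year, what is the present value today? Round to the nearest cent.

Value at end of year 5: C / r = $8.03 / 0.099 = $81.1111
Discount to today: PV = $81.1111 / (1 + 0.099)^5 = $81.1111 / 1.603203 = $50.59

$50.59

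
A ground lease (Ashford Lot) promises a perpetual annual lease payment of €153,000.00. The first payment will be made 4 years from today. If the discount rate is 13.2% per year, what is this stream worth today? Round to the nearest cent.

Value at end of year 3: C / r = €153,000.00 / 0.132 = €1,159,090.9091
Discount to today: PV = €1,159,090.9091 / (1 + 0.132)^3 = €1,159,090.9091 / 1.450572 = €799,057.84

€799057.84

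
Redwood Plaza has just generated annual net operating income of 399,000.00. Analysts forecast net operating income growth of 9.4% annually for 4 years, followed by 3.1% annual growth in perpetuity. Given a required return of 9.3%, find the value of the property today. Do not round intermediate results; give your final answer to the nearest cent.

8258952.79

D_1 = 436506.00000
D_2 = 477537.56400
D_3 = 522426.09502
D_4 = 571534.14795
Terminal value at year 4: TV = D_4×(1+g_2)/(r−g_2) = 589251.70653/0.062 = 9504059.78280
P_0 = D_1/(1+r)^1 + D_2/(1+r)^2 + D_3/(1+r)^3 + D_4/(1+r)^4 + TV/(1+r)^4
    = 399365.05032 + 399730.43463 + 400096.15323 + 400462.20644 + 6659298.94902 = 8258952.79364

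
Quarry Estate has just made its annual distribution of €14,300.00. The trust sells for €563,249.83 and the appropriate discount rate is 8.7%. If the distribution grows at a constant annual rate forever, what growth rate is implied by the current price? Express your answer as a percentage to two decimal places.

6.01%

P = D₀(1+g)/(r−g) ⇒ P(r−g) = D₀(1+g) ⇒ g(P+D₀) = P·r − D₀
g = (P·r − D₀)/(P + D₀) = (€563,249.83×0.087 − €14,300.00) / (€563,249.83 + €14,300.00) = 0.060086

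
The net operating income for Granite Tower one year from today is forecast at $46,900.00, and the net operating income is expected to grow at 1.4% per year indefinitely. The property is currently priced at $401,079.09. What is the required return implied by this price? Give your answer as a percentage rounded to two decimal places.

13.09%

P = D₁/(r − g) ⇒ r = D₁/P + g = $46,900.0000/$401,079.09 + 0.014 = 0.116935 + 0.014 = 0.130935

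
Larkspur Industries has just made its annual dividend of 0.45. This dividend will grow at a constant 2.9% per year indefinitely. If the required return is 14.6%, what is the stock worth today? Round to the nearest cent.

3.96

D₁ = D₀ × (1 + g) = 0.45 × 1.029 = 0.4631
Growing perpetuity: P = D₁ / (r − g) = 0.4631 / (0.146 − 0.029) = 3.96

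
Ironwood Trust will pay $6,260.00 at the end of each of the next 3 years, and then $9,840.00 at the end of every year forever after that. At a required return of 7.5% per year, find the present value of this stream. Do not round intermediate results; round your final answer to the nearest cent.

PV of 3-year annuity: $6,260.00 × [1 − (1+0.075)^−3] / 0.075 = 16279.29113
Perpetuity value at year 3: $9,840.00 / 0.075 = 131200.00000
PV of perpetuity: 131200.00000 / (1+0.075)^3 = 105610.82672
Total PV = 16279.29113 + 105610.82672 = 121890.11785

$121890.12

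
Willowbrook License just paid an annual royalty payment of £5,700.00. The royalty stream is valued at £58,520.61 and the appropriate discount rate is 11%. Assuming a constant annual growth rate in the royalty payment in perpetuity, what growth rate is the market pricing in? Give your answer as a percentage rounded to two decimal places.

1.15%

P = D₀(1+g)/(r−g) ⇒ P(r−g) = D₀(1+g) ⇒ g(P+D₀) = P·r − D₀
g = (P·r − D₀)/(P + D₀) = (£58,520.61×0.11 − £5,700.00) / (£58,520.61 + £5,700.00) = 0.011480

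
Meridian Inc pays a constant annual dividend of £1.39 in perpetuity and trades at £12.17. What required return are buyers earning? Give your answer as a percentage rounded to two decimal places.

P = C/r ⇒ r = C/P = £1.39/£12.17 = 0.114215

11.42%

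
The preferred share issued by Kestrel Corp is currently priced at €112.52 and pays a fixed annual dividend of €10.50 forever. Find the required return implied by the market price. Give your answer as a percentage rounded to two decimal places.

9.33%

P = C/r ⇒ r = C/P = €10.50/€112.52 = 0.093317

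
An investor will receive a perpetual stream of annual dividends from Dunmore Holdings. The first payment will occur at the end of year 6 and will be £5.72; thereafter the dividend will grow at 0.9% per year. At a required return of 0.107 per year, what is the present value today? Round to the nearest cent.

Value at end of year 5: C₁ / (r − g) = £5.72 / (0.107 − 0.009) = £58.3673
Discount to today: PV = £58.3673 / (1 + 0.107)^5 = £58.3673 / 1.662410 = £35.11

£35.11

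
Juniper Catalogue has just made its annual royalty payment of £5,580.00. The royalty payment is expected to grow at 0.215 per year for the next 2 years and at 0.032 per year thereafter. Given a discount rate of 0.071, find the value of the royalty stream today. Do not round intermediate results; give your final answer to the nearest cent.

£203541.95

D_1 = 6779.70000
D_2 = 8237.33550
Terminal value at year 2: TV = D_2×(1+g_2)/(r−g_2) = 8500.93024/0.039 = 217972.57015
P_0 = D_1/(1+r)^1 + D_2/(1+r)^2 + TV/(1+r)^2
    = 6330.25210 + 7181.37843 + 190030.32163 = 203541.95217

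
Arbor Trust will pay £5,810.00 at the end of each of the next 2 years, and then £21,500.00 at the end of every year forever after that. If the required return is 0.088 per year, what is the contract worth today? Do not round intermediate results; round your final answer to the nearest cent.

£216642.67

PV of 2-year annuity: £5,810.00 × [1 − (1+0.088)^−2] / 0.088 = 10248.22935
Perpetuity value at year 2: £21,500.00 / 0.088 = 244318.18182
PV of perpetuity: 244318.18182 / (1+0.088)^2 = 206394.44155
Total PV = 10248.22935 + 206394.44155 = 216642.67090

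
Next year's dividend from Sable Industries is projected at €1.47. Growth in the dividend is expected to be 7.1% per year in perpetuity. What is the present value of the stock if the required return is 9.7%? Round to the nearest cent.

€56.54

Growing perpetuity: P = D₁ / (r − g) = €1.4700 / (0.097 − 0.071) = €56.54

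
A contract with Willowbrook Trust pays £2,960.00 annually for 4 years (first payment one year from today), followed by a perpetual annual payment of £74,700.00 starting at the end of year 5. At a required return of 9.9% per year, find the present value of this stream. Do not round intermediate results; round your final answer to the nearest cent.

PV of 4-year annuity: £2,960.00 × [1 − (1+0.099)^−4] / 0.099 = 9403.14874
Perpetuity value at year 4: £74,700.00 / 0.099 = 754545.45455
PV of perpetuity: 754545.45455 / (1+0.099)^4 = 517243.01856
Total PV = 9403.14874 + 517243.01856 = 526646.16729

£526646.17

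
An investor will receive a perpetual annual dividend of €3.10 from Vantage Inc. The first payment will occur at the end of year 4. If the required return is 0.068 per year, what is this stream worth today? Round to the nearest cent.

€37.42

Value at end of year 3: C / r = €3.10 / 0.068 = €45.5882
Discount to today: PV = €45.5882 / (1 + 0.068)^3 = €45.5882 / 1.218186 = €37.42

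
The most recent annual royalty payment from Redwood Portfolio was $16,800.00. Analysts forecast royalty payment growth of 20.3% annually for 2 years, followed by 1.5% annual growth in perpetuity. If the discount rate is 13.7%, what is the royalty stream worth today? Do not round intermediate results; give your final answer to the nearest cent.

$193050.30

D_1 = 20210.40000
D_2 = 24313.11120
Terminal value at year 2: TV = D_2×(1+g_2)/(r−g_2) = 24677.80787/0.122 = 202277.11367
P_0 = D_1/(1+r)^1 + D_2/(1+r)^2 + TV/(1+r)^2
    = 17775.19789 + 18807.00357 + 156468.10348 = 193050.30494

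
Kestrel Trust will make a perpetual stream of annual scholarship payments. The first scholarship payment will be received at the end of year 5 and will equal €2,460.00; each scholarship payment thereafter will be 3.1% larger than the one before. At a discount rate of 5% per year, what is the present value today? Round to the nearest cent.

€106518.32

Value at end of year 4: C₁ / (r − g) = €2,460.00 / (0.05 − 0.031) = €129,473.6842
Discount to today: PV = €129,473.6842 / (1 + 0.05)^4 = €129,473.6842 / 1.215506 = €106,518.32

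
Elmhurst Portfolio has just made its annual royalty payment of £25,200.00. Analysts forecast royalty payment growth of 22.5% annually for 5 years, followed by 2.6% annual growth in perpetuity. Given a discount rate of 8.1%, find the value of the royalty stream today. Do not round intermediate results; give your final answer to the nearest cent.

D_1 = 30870.00000
D_2 = 37815.75000
D_3 = 46324.29375
D_4 = 56747.25984
D_5 = 69515.39331
Terminal value at year 5: TV = D_5×(1+g_2)/(r−g_2) = 71322.79353/0.055 = 1296778.06427
P_0 = D_1/(1+r)^1 + D_2/(1+r)^2 + D_3/(1+r)^3 + D_4/(1+r)^4 + D_5/(1+r)^5 + TV/(1+r)^5
    = 28556.89177 + 32360.95505 + 36671.75758 + 41556.80207 + 47092.58329 + 878490.73546 = 1064729.72522

£1064729.73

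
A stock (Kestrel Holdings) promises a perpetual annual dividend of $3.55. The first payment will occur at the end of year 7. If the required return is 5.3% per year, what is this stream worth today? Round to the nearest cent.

Value at end of year 6: C / r = $3.55 / 0.053 = $66.9811
Discount to today: PV = $66.9811 / (1 + 0.053)^6 = $66.9811 / 1.363233 = $49.13

$49.13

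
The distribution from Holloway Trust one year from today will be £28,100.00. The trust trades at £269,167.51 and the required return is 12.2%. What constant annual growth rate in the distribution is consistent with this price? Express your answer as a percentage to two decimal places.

P = D₁/(r−g) ⇒ g = r − D₁/P = 0.122 − £28,100.00/£269,167.51 = 0.017604

1.76%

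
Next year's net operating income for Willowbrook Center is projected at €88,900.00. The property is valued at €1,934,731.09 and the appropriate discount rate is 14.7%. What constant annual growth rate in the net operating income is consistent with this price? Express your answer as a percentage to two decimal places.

10.11%

P = D₁/(r−g) ⇒ g = r − D₁/P = 0.147 − €88,900.00/€1,934,731.09 = 0.101050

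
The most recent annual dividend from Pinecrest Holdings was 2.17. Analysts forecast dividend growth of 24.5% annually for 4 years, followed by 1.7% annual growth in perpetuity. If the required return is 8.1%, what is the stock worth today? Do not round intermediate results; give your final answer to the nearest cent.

D_1 = 2.70165
D_2 = 3.36355
D_3 = 4.18763
D_4 = 5.21359
Terminal value at year 4: TV = D_4×(1+g_2)/(r−g_2) = 5.30222/0.064 = 82.84725
P_0 = D_1/(1+r)^1 + D_2/(1+r)^2 + D_3/(1+r)^3 + D_4/(1+r)^4 + TV/(1+r)^4
    = 2.49921 + 2.87837 + 3.31505 + 3.81799 + 60.67019 = 73.18082

73.18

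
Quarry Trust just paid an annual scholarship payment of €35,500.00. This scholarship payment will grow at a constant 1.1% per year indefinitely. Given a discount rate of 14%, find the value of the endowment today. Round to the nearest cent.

D₁ = D₀ × (1 + g) = €35,500.00 × 1.011 = €35,890.5000
Growing perpetuity: P = D₁ / (r − g) = €35,890.5000 / (0.14 − 0.011) = €278,220.93

€278220.93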